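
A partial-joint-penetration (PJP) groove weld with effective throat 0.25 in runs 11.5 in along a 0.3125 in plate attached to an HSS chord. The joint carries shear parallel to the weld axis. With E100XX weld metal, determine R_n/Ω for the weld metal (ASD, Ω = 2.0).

R_n/Ω ≈ 86.2 kips

E100XX → F_EXX = 100 ksi.
Effective throat (given) t_e = 0.25 in.
A_we = 0.25 × 11.5 = 2.875 in².
F_nw = 0.6 F_EXX = 60 ksi.
R_n/Ω = (60 × 2.875) / 2.0 = 86.25 kips.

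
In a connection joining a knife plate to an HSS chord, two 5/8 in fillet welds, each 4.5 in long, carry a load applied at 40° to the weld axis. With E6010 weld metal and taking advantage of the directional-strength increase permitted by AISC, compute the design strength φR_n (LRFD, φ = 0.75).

φR_n ≈ 135 kips

E60XX → F_EXX = 60 ksi.
t_e = 0.707 × 0.625 = 0.4419 in; A_we = 0.4419 × 9 = 3.977 in².
Directional factor: 1.0 + 0.5 sin^1.5(40°) = 1.258.
F_nw = 0.6 × 60 × 1.258 = 45.28 ksi.
φR_n = 0.75 × 45.28 × 3.977 = 135 kips.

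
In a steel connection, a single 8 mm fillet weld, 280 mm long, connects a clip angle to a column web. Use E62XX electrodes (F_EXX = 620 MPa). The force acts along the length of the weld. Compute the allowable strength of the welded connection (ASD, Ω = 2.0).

R_n/Ω ≈ 295 kN

Effective throat t_e = 0.707 × 8 = 5.656 mm.
Total length L = 280 mm; A_we = 5.656 × 280 = 1584 mm².
F_nw = 0.6 F_EXX = 0.6 × 620 = 372 MPa.
R_n = 372 × 1584 × 10⁻³ = 589.1 kN; R_n/Ω = 589.1/2.0 = 294.6 kN.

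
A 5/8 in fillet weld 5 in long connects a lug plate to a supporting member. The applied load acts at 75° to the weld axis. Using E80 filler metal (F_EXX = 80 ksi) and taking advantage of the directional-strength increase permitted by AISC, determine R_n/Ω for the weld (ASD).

R_n/Ω ≈ 78.2 kips

t_e = 0.707 × 0.625 = 0.4419 in; A_we = 0.4419 × 5 = 2.209 in².
Directional factor: 1.0 + 0.5 sin^1.5(75°) = 1.475.
F_nw = 0.6 × 80 × 1.475 = 70.78 ksi.
R_n/Ω = (70.78 × 2.209) / 2.0 = 78.19 kips.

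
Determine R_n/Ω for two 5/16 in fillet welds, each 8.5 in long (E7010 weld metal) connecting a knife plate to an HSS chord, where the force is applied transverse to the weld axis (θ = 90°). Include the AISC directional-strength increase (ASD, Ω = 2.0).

R_n/Ω ≈ 118 kip

E70XX → F_EXX = 70 ksi.
t_e = 0.707 × 0.3125 = 0.2209 in; A_we = 0.2209 × 17 = 3.756 in².
Directional factor: 1.0 + 0.5 sin^1.5(90°) = 1.5.
F_nw = 0.6 × 70 × 1.5 = 63 ksi.
R_n/Ω = (63 × 3.756) / 2.0 = 118.3 kip.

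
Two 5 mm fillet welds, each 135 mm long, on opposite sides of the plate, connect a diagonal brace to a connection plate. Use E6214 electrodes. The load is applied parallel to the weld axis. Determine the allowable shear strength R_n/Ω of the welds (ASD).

E62XX → F_EXX = 620 MPa.
Effective throat t_e = 0.707 × 5 = 3.535 mm.
Total length L = 270 mm; A_we = 3.535 × 270 = 954.4 mm².
F_nw = 0.6 F_EXX = 0.6 × 620 = 372 MPa.
R_n = 372 × 954.4 × 10⁻³ = 355.1 kN; R_n/Ω = 355.1/2.0 = 177.5 kN.

R_n/Ω ≈ 178 kN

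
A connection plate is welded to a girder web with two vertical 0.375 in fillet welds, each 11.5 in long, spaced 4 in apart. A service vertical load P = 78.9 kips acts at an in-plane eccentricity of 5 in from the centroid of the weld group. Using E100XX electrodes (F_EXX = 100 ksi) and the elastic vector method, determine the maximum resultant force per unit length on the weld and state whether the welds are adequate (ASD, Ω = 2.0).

f_max ≈ 8.7 kip/in; NOT adequate

Total weld length L_w = 23 in. Treat welds as unit-width lines.
Polar moment about centroid: J = 2[d³/12 + d(b/2)²] = 2[11.5³/12 + 11.5×2²] = 345.5 in³.
Direct shear f_v = P/L_w = 78.9 / 23 = 3.43 kip/in (vertical).
Torsion M = P·e = 78.9 × 5 = 394.5 kip·in.
Critical point at (x, y) = (2, 5.75) from centroid. f_tx = M·y/J = 6.566 kip/in; f_ty = M·x/J = 2.284 kip/in.
Resultant f_max = √[f_tx² + (f_v + f_ty)²] = √[6.566² + (3.43 + 2.284)²] = 8.704 kip/in.
Capacity per unit length: r_n/Ω = (1/2.0) × 0.6 × 100 × (0.707 × 0.375) = 7.954 kip/in.
8.704 > 7.954 → NOT adequate.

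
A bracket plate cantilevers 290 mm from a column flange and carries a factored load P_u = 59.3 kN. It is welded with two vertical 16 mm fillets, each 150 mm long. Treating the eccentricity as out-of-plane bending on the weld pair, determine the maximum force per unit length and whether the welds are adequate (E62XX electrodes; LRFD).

E62XX → F_EXX = 620 MPa.
L_w = 2 × 150 = 300 mm; section modulus (unit throat) S = 2 × L²/6 = 7500 mm².
Direct shear f_v = P/L_w = 59.3×10³/300 = 197.7 N/mm.
Moment M = P × e = 59.3×10³ × 290 = 17197000 N·mm; bending f_b = M/S = 2293 N/mm.
f_max = √(f_v² + f_b²) = √(197.7² + 2293²) = 2301 N/mm.
φr_n = 0.75 × 0.6 × 620 × (0.707 × 16) = 3156 N/mm → adequate.

f_max ≈ 2300 N/mm; adequate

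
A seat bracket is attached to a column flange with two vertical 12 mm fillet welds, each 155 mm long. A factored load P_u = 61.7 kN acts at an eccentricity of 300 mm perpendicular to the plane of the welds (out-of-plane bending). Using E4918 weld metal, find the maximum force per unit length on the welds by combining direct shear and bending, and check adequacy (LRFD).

E49XX → F_EXX = 490 MPa.
L_w = 2 × 155 = 310 mm; section modulus (unit throat) S = 2 × L²/6 = 8008 mm².
Direct shear f_v = P/L_w = 61.7×10³/310 = 199 N/mm.
Moment M = P × e = 61.7×10³ × 300 = 18510000 N·mm; bending f_b = M/S = 2311 N/mm.
f_max = √(f_v² + f_b²) = √(199² + 2311²) = 2320 N/mm.
φr_n = 0.75 × 0.6 × 490 × (0.707 × 12) = 1871 N/mm → NOT adequate.

f_max ≈ 2320 N/mm; NOT adequate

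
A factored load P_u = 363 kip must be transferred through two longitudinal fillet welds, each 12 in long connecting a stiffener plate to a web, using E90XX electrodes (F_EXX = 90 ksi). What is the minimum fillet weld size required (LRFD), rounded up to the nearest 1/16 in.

Total weld length L = 24 in.
Required throat t_e = P_u / (φ × 0.6 F_EXX × L) = 363 / (0.75 × 0.6 × 90 × 24) = 0.3735 in.
Required leg w = t_e / 0.707 = 0.5282 in → use 9/16 in.

w = 9/16 in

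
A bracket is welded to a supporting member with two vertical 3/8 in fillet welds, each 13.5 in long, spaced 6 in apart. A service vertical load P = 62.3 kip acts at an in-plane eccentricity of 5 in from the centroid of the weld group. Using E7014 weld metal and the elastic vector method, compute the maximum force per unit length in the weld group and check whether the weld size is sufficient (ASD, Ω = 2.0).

E70XX → F_EXX = 70 ksi.
Total weld length L_w = 27 in. Treat welds as unit-width lines.
Polar moment about centroid: J = 2[d³/12 + d(b/2)²] = 2[13.5³/12 + 13.5×3²] = 653.1 in³.
Direct shear f_v = P/L_w = 62.3 / 27 = 2.307 kip/in (vertical).
Torsion M = P·e = 62.3 × 5 = 311.5 kip·in.
Critical point at (x, y) = (3, 6.75) from centroid. f_tx = M·y/J = 3.22 kip/in; f_ty = M·x/J = 1.431 kip/in.
Resultant f_max = √[f_tx² + (f_v + f_ty)²] = √[3.22² + (2.307 + 1.431)²] = 4.934 kip/in.
Capacity per unit length: r_n/Ω = (1/2.0) × 0.6 × 70 × (0.707 × 0.375) = 5.568 kip/in.
4.934 ≤ 5.568 → adequate.

f_max ≈ 4.93 kip/in; adequate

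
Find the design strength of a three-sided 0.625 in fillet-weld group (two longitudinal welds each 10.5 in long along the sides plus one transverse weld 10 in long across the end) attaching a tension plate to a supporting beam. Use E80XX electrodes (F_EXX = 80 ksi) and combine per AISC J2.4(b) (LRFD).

φR_n ≈ 523 kips

t_e = 0.707 × 0.625 = 0.4419 in.
R_nwl = 0.6 × 80 × 0.4419 × 21 = 445.4 kips (longitudinal, 2 welds).
R_nwt = 0.6 × 80 × 0.4419 × 10 = 212.1 kips (transverse, base value).
(i) R_nwl + R_nwt = 657.5 kips; (ii) 0.85 R_nwl + 1.5 R_nwt = 696.7 kips.
R_n = max = 696.7 kips [governs: (ii)]; φR_n = 522.6 kips.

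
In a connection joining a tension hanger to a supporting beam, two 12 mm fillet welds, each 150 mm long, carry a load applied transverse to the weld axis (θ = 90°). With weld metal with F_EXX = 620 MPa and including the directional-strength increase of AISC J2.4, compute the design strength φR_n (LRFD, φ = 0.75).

t_e = 0.707 × 12 = 8.484 mm; A_we = 8.484 × 300 = 2545 mm².
Directional factor: 1.0 + 0.5 sin^1.5(90°) = 1.5.
F_nw = 0.6 × 620 × 1.5 = 558 MPa.
φR_n = 0.75 × 558 × 2545 × 10⁻³ = 1065 kN.

φR_n ≈ 1070 kN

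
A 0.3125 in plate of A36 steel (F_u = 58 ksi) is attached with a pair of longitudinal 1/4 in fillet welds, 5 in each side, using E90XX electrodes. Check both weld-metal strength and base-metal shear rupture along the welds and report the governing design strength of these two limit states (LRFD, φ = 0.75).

φR_n ≈ 71.6 kip (weld metal governs)

E90XX → F_EXX = 90 ksi.
t_e = 0.707 × 0.25 = 0.1767 in; L = 10 in.
Weld metal: φR_n = 0.75 × 0.6 × 90 × 0.1767 × 10 = 71.58 kip.
Base metal (shear rupture): φR_n = 0.75 × 0.6 × 58 × 0.3125 × 10 = 81.56 kip.
Governing: weld metal.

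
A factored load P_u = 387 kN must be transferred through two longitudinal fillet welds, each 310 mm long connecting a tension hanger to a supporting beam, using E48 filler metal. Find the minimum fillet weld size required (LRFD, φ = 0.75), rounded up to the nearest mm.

w = 5 mm

E48XX → F_EXX = 480 MPa.
Total weld length L = 620 mm.
Required throat t_e = P_u / (φ × 0.6 F_EXX × L) = 387 / (0.75 × 0.6 × 480 × 620 × 10⁻³) = 2.89 mm.
Required leg w = t_e / 0.707 = 4.087 mm → use 5 mm.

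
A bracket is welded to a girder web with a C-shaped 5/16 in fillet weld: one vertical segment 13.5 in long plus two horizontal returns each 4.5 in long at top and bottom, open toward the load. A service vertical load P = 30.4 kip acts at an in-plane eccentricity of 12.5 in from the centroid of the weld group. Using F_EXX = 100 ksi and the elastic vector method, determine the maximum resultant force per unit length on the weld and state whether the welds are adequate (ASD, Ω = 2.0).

f_max ≈ 5.19 kip/in; adequate

Total weld length L_w = 22.5 in. Treat welds as unit-width lines.
Centroid: x̄ = 2×4.5×2.25 / 22.5 = 0.9 in from the vertical weld.
Polar moment about centroid: J = I_x + I_y = [13.5³/12 + 2×4.5×6.75²] + [13.5×0.9² + 2(4.5³/12 + 4.5×1.35²)] = 657.6 in³.
Direct shear f_v = P/L_w = 30.4 / 22.5 = 1.351 kip/in (vertical).
Torsion M = P·e = 30.4 × 12.5 = 380 kip·in.
Critical point at (x, y) = (3.6, 6.75) from centroid. f_tx = M·y/J = 3.9 kip/in; f_ty = M·x/J = 2.08 kip/in.
Resultant f_max = √[f_tx² + (f_v + f_ty)²] = √[3.9² + (1.351 + 2.08)²] = 5.195 kip/in.
Capacity per unit length: r_n/Ω = (1/2.0) × 0.6 × 100 × (0.707 × 0.3125) = 6.628 kip/in.
5.195 ≤ 6.628 → adequate.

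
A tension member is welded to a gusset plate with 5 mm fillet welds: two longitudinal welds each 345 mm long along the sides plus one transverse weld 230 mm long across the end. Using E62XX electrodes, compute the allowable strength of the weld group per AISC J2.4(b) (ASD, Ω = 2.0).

R_n/Ω ≈ 612 kN

E62XX → F_EXX = 620 MPa.
t_e = 0.707 × 5 = 3.535 mm.
R_nwl = 0.6 × 620 × 3.535 × 690 × 10⁻³ = 907.4 kN (longitudinal, 2 welds).
R_nwt = 0.6 × 620 × 3.535 × 230 × 10⁻³ = 302.5 kN (transverse, base value).
(i) R_nwl + R_nwt = 1210 kN; (ii) 0.85 R_nwl + 1.5 R_nwt = 1225 kN.
R_n = max = 1225 kN [governs: (ii)]; R_n/Ω = 612.5 kN.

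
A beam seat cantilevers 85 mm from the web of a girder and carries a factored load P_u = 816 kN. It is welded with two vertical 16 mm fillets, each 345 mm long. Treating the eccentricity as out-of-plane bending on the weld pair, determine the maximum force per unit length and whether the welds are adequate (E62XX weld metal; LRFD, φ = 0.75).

f_max ≈ 2110 N/mm; adequate

E62XX → F_EXX = 620 MPa.
L_w = 2 × 345 = 690 mm; section modulus (unit throat) S = 2 × L²/6 = 39680 mm².
Direct shear f_v = P/L_w = 816×10³/690 = 1183 N/mm.
Moment M = P × e = 816×10³ × 85 = 69360000 N·mm; bending f_b = M/S = 1748 N/mm.
f_max = √(f_v² + f_b²) = √(1183² + 1748²) = 2111 N/mm.
φr_n = 0.75 × 0.6 × 620 × (0.707 × 16) = 3156 N/mm → adequate.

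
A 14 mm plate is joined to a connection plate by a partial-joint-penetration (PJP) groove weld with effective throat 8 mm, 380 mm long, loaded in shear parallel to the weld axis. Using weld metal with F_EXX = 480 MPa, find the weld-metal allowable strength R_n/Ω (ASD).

Effective throat (given) t_e = 8 mm.
A_we = 8 × 380 = 3040 mm².
F_nw = 0.6 F_EXX = 288 MPa.
R_n/Ω = (288 × 3040) / 2.0 × 10⁻³ = 437.8 kN.

R_n/Ω ≈ 438 kN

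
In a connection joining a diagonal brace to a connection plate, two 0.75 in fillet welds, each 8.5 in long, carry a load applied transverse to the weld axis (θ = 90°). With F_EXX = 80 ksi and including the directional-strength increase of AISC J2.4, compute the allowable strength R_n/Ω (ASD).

t_e = 0.707 × 0.75 = 0.5302 in; A_we = 0.5302 × 17 = 9.014 in².
Directional factor: 1.0 + 0.5 sin^1.5(90°) = 1.5.
F_nw = 0.6 × 80 × 1.5 = 72 ksi.
R_n/Ω = (72 × 9.014) / 2.0 = 324.5 kip.

R_n/Ω ≈ 325 kip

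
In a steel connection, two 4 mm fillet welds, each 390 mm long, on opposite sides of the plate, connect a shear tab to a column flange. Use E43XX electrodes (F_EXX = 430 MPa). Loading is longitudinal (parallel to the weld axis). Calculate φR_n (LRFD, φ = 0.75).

Effective throat t_e = 0.707 × 4 = 2.828 mm.
Total length L = 780 mm; A_we = 2.828 × 780 = 2206 mm².
F_nw = 0.6 F_EXX = 0.6 × 430 = 258 MPa.
φR_n = 0.75 × 258 × 2206 × 10⁻³ = 426.8 kN.

φR_n ≈ 427 kN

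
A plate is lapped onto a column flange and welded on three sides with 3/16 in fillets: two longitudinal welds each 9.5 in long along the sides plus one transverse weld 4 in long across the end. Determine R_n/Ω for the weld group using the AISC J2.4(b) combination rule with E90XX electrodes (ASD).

R_n/Ω ≈ 82.3 kips

E90XX → F_EXX = 90 ksi.
t_e = 0.707 × 0.1875 = 0.1326 in.
R_nwl = 0.6 × 90 × 0.1326 × 19 = 136 kips (longitudinal, 2 welds).
R_nwt = 0.6 × 90 × 0.1326 × 4 = 28.63 kips (transverse, base value).
(i) R_nwl + R_nwt = 164.6 kips; (ii) 0.85 R_nwl + 1.5 R_nwt = 158.6 kips.
R_n = max = 164.6 kips [governs: (i)]; R_n/Ω = 82.32 kips.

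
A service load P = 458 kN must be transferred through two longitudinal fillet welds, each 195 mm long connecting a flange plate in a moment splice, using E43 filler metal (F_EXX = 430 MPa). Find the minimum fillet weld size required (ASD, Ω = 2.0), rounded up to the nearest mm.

Total weld length L = 390 mm.
Required throat t_e = P × Ω / (0.6 F_EXX × L) = 458 × 2.0 / (0.6 × 430 × 390 × 10⁻³) = 9.104 mm.
Required leg w = t_e / 0.707 = 12.88 mm → use 13 mm.

w = 13 mm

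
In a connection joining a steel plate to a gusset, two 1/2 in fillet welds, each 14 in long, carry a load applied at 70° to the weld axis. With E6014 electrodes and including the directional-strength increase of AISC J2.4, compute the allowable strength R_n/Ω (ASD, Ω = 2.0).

R_n/Ω ≈ 259 kip

E60XX → F_EXX = 60 ksi.
t_e = 0.707 × 0.5 = 0.3535 in; A_we = 0.3535 × 28 = 9.898 in².
Directional factor: 1.0 + 0.5 sin^1.5(70°) = 1.455.
F_nw = 0.6 × 60 × 1.455 = 52.4 ksi.
R_n/Ω = (52.4 × 9.898) / 2.0 = 259.3 kip.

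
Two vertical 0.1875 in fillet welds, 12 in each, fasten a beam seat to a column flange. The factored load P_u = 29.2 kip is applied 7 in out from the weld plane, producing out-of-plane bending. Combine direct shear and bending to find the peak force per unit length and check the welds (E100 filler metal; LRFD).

E100XX → F_EXX = 100 ksi.
L_w = 2 × 12 = 24 in; section modulus (unit throat) S = 2 × L²/6 = 48 in².
Direct shear f_v = P/L_w = 29.2/24 = 1.217 kip/in.
Moment M = P × e = 29.2 × 7 = 204.4 kip·in; bending f_b = M/S = 4.258 kip/in.
f_max = √(f_v² + f_b²) = √(1.217² + 4.258²) = 4.429 kip/in.
φr_n = 0.75 × 0.6 × 100 × (0.707 × 0.1875) = 5.965 kip/in → adequate.

f_max ≈ 4.43 kip/in; adequate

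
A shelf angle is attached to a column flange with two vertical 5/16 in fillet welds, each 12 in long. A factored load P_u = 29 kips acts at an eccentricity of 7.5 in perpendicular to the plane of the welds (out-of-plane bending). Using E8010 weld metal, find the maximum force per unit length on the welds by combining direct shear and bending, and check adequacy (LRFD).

f_max ≈ 4.69 kip/in; adequate

E80XX → F_EXX = 80 ksi.
L_w = 2 × 12 = 24 in; section modulus (unit throat) S = 2 × L²/6 = 48 in².
Direct shear f_v = P/L_w = 29/24 = 1.208 kip/in.
Moment M = P × e = 29 × 7.5 = 217.5 kip·in; bending f_b = M/S = 4.531 kip/in.
f_max = √(f_v² + f_b²) = √(1.208² + 4.531²) = 4.69 kip/in.
φr_n = 0.75 × 0.6 × 80 × (0.707 × 0.3125) = 7.954 kip/in → adequate.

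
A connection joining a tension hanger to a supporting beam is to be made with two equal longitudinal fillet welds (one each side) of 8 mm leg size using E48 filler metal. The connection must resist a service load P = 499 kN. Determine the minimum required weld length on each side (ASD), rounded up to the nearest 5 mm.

E48XX → F_EXX = 480 MPa.
Throat t_e = 0.707 × 8 = 5.656 mm.
r_n/Ω = (0.6 × 480 × 5.656) / 2.0 = 814.5 N/mm = 0.8145 kN/mm.
L_req = P / (r_n/Ω) = 499 / 0.8145 = 612.7 mm total.
Per side: 612.7 / 2 = 306.3 mm.
Round up → use L = 310 mm on each side.

L = 310 mm on each side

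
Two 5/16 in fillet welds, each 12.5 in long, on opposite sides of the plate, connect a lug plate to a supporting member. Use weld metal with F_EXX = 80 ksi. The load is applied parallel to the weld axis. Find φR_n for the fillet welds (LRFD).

Effective throat t_e = 0.707 × 0.3125 = 0.2209 in.
Total length L = 25 in; A_we = 0.2209 × 25 = 5.523 in².
F_nw = 0.6 F_EXX = 0.6 × 80 = 48 ksi.
φR_n = 0.75 × 48 × 5.523 = 198.8 kip.

φR_n ≈ 199 kip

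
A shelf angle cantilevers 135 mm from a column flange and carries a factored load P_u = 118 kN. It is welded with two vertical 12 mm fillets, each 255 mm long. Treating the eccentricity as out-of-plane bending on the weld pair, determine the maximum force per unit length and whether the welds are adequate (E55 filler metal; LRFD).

E55XX → F_EXX = 550 MPa.
L_w = 2 × 255 = 510 mm; section modulus (unit throat) S = 2 × L²/6 = 21680 mm².
Direct shear f_v = P/L_w = 118×10³/510 = 231.4 N/mm.
Moment M = P × e = 118×10³ × 135 = 15930000 N·mm; bending f_b = M/S = 734.9 N/mm.
f_max = √(f_v² + f_b²) = √(231.4² + 734.9²) = 770.5 N/mm.
φr_n = 0.75 × 0.6 × 550 × (0.707 × 12) = 2100 N/mm → adequate.

f_max ≈ 771 N/mm; adequate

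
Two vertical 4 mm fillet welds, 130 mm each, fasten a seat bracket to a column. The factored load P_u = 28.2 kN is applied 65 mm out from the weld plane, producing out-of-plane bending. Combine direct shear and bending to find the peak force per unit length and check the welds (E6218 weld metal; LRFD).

E62XX → F_EXX = 620 MPa.
L_w = 2 × 130 = 260 mm; section modulus (unit throat) S = 2 × L²/6 = 5633 mm².
Direct shear f_v = P/L_w = 28.2×10³/260 = 108.5 N/mm.
Moment M = P × e = 28.2×10³ × 65 = 1833000 N·mm; bending f_b = M/S = 325.4 N/mm.
f_max = √(f_v² + f_b²) = √(108.5² + 325.4²) = 343 N/mm.
φr_n = 0.75 × 0.6 × 620 × (0.707 × 4) = 789 N/mm → adequate.

f_max ≈ 343 N/mm; adequate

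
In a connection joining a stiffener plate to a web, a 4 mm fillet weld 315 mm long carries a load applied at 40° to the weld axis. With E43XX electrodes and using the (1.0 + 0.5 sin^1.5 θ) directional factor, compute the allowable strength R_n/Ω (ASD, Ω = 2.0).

R_n/Ω ≈ 145 kN

E43XX → F_EXX = 430 MPa.
t_e = 0.707 × 4 = 2.828 mm; A_we = 2.828 × 315 = 890.8 mm².
Directional factor: 1.0 + 0.5 sin^1.5(40°) = 1.258.
F_nw = 0.6 × 430 × 1.258 = 324.5 MPa.
R_n/Ω = (324.5 × 890.8) / 2.0 × 10⁻³ = 144.5 kN.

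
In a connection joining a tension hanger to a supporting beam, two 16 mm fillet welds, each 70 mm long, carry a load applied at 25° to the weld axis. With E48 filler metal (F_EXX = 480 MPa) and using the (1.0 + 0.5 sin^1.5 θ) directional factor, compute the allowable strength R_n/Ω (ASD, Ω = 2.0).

R_n/Ω ≈ 259 kN

t_e = 0.707 × 16 = 11.31 mm; A_we = 11.31 × 140 = 1584 mm².
Directional factor: 1.0 + 0.5 sin^1.5(25°) = 1.137.
F_nw = 0.6 × 480 × 1.137 = 327.6 MPa.
R_n/Ω = (327.6 × 1584) / 2.0 × 10⁻³ = 259.4 kN.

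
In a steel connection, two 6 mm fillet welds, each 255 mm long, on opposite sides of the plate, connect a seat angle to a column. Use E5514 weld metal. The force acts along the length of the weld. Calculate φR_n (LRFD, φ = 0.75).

φR_n ≈ 535 kN

E55XX → F_EXX = 550 MPa.
Effective throat t_e = 0.707 × 6 = 4.242 mm.
Total length L = 510 mm; A_we = 4.242 × 510 = 2163 mm².
F_nw = 0.6 F_EXX = 0.6 × 550 = 330 MPa.
φR_n = 0.75 × 330 × 2163 × 10⁻³ = 535.4 kN.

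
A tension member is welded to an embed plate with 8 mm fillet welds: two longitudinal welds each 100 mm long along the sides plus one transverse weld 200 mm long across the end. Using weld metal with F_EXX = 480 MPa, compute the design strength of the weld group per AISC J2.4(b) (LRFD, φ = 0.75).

φR_n ≈ 574 kN

t_e = 0.707 × 8 = 5.656 mm.
R_nwl = 0.6 × 480 × 5.656 × 200 × 10⁻³ = 325.8 kN (longitudinal, 2 welds).
R_nwt = 0.6 × 480 × 5.656 × 200 × 10⁻³ = 325.8 kN (transverse, base value).
(i) R_nwl + R_nwt = 651.6 kN; (ii) 0.85 R_nwl + 1.5 R_nwt = 765.6 kN.
R_n = max = 765.6 kN [governs: (ii)]; φR_n = 574.2 kN.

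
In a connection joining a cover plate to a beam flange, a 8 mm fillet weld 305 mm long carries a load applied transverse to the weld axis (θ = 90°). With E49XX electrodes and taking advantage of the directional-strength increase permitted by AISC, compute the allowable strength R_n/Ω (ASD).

R_n/Ω ≈ 380 kN

E49XX → F_EXX = 490 MPa.
t_e = 0.707 × 8 = 5.656 mm; A_we = 5.656 × 305 = 1725 mm².
Directional factor: 1.0 + 0.5 sin^1.5(90°) = 1.5.
F_nw = 0.6 × 490 × 1.5 = 441 MPa.
R_n/Ω = (441 × 1725) / 2.0 × 10⁻³ = 380.4 kN.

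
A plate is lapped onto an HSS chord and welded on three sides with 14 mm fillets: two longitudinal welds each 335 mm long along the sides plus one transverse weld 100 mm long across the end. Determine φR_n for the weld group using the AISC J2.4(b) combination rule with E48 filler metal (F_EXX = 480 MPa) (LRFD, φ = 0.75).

φR_n ≈ 1650 kN

t_e = 0.707 × 14 = 9.898 mm.
R_nwl = 0.6 × 480 × 9.898 × 670 × 10⁻³ = 1910 kN (longitudinal, 2 welds).
R_nwt = 0.6 × 480 × 9.898 × 100 × 10⁻³ = 285.1 kN (transverse, base value).
(i) R_nwl + R_nwt = 2195 kN; (ii) 0.85 R_nwl + 1.5 R_nwt = 2051 kN.
R_n = max = 2195 kN [governs: (i)]; φR_n = 1646 kN.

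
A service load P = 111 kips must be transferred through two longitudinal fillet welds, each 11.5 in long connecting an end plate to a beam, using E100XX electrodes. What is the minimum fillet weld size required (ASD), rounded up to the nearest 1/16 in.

E100XX → F_EXX = 100 ksi.
Total weld length L = 23 in.
Required throat t_e = P × Ω / (0.6 F_EXX × L) = 111 × 2.0 / (0.6 × 100 × 23) = 0.1609 in.
Required leg w = t_e / 0.707 = 0.2275 in → use 1/4 in.

w = 1/4 in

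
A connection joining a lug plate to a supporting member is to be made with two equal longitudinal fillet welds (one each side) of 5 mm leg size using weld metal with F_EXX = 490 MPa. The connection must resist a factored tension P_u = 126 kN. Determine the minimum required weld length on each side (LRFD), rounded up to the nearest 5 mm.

Throat t_e = 0.707 × 5 = 3.535 mm.
φr_n = 0.75 × 0.6 × 490 × 3.535 × 10⁻³ = 0.7795 kN/mm.
L_req = P_u / φr_n = 126 / 0.7795 = 161.6 mm total.
Per side: 161.6 / 2 = 80.82 mm.
Round up → use L = 85 mm on each side.

L = 85 mm on each side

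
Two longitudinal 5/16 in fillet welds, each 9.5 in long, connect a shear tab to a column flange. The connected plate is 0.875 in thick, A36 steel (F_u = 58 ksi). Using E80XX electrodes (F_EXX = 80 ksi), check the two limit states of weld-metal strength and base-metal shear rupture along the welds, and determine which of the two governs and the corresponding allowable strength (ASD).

R_n/Ω ≈ 101 kips (weld metal governs)

t_e = 0.707 × 0.3125 = 0.2209 in; L = 19 in.
Weld metal: R_n/Ω = (1/2.0) × 0.6 × 80 × 0.2209 × 19 = 100.7 kips.
Base metal (shear rupture): R_n/Ω = (1/2.0) × 0.6 × 58 × 0.875 × 19 = 289.3 kips.
Governing: weld metal.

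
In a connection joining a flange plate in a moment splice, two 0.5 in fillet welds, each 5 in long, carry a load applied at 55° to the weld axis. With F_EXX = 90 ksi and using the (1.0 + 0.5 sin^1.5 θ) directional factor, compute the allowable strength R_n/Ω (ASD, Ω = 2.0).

R_n/Ω ≈ 131 kip

t_e = 0.707 × 0.5 = 0.3535 in; A_we = 0.3535 × 10 = 3.535 in².
Directional factor: 1.0 + 0.5 sin^1.5(55°) = 1.371.
F_nw = 0.6 × 90 × 1.371 = 74.02 ksi.
R_n/Ω = (74.02 × 3.535) / 2.0 = 130.8 kip.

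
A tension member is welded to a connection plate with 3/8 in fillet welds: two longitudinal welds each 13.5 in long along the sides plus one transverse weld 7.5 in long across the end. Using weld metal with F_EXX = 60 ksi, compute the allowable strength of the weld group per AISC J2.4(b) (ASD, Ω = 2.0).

R_n/Ω ≈ 165 kips

t_e = 0.707 × 0.375 = 0.2651 in.
R_nwl = 0.6 × 60 × 0.2651 × 27 = 257.7 kips (longitudinal, 2 welds).
R_nwt = 0.6 × 60 × 0.2651 × 7.5 = 71.58 kips (transverse, base value).
(i) R_nwl + R_nwt = 329.3 kips; (ii) 0.85 R_nwl + 1.5 R_nwt = 326.4 kips.
R_n = max = 329.3 kips [governs: (i)]; R_n/Ω = 164.6 kips.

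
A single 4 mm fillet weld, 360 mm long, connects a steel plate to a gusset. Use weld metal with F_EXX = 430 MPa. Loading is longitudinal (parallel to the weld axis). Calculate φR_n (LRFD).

φR_n ≈ 197 kN

Effective throat t_e = 0.707 × 4 = 2.828 mm.
Total length L = 360 mm; A_we = 2.828 × 360 = 1018 mm².
F_nw = 0.6 F_EXX = 0.6 × 430 = 258 MPa.
φR_n = 0.75 × 258 × 1018 × 10⁻³ = 197 kN.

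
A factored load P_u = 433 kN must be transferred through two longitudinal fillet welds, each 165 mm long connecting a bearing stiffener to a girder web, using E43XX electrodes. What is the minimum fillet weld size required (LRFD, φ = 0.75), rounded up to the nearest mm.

w = 10 mm

E43XX → F_EXX = 430 MPa.
Total weld length L = 330 mm.
Required throat t_e = P_u / (φ × 0.6 F_EXX × L) = 433 / (0.75 × 0.6 × 430 × 330 × 10⁻³) = 6.781 mm.
Required leg w = t_e / 0.707 = 9.591 mm → use 10 mm.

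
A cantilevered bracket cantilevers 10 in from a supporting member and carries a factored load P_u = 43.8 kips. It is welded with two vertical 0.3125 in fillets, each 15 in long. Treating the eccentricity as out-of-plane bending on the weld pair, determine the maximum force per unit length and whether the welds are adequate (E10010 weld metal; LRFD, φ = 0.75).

f_max ≈ 6.02 kip/in; adequate

E100XX → F_EXX = 100 ksi.
L_w = 2 × 15 = 30 in; section modulus (unit throat) S = 2 × L²/6 = 75 in².
Direct shear f_v = P/L_w = 43.8/30 = 1.46 kip/in.
Moment M = P × e = 43.8 × 10 = 438 kip·in; bending f_b = M/S = 5.84 kip/in.
f_max = √(f_v² + f_b²) = √(1.46² + 5.84²) = 6.02 kip/in.
φr_n = 0.75 × 0.6 × 100 × (0.707 × 0.3125) = 9.942 kip/in → adequate.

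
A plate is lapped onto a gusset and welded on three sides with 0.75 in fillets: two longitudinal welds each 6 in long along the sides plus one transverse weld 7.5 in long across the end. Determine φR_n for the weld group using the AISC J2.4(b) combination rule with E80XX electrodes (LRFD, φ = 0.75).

E80XX → F_EXX = 80 ksi.
t_e = 0.707 × 0.75 = 0.5302 in.
R_nwl = 0.6 × 80 × 0.5302 × 12 = 305.4 kip (longitudinal, 2 welds).
R_nwt = 0.6 × 80 × 0.5302 × 7.5 = 190.9 kip (transverse, base value).
(i) R_nwl + R_nwt = 496.3 kip; (ii) 0.85 R_nwl + 1.5 R_nwt = 545.9 kip.
R_n = max = 545.9 kip [governs: (ii)]; φR_n = 409.5 kip.

φR_n ≈ 409 kip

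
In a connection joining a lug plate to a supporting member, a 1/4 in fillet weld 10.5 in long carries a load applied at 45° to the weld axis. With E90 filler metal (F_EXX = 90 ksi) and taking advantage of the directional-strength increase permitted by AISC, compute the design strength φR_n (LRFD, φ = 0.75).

φR_n ≈ 97.5 kip

t_e = 0.707 × 0.25 = 0.1767 in; A_we = 0.1767 × 10.5 = 1.856 in².
Directional factor: 1.0 + 0.5 sin^1.5(45°) = 1.297.
F_nw = 0.6 × 90 × 1.297 = 70.05 ksi.
φR_n = 0.75 × 70.05 × 1.856 = 97.51 kip.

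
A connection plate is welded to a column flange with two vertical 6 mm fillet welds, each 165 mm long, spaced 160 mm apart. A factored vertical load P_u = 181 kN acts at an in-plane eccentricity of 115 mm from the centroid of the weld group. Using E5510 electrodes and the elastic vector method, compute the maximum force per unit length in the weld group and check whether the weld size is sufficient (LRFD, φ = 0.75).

E55XX → F_EXX = 550 MPa.
Total weld length L_w = 330 mm. Treat welds as unit-width lines.
Polar moment about centroid: J = 2[d³/12 + d(b/2)²] = 2[165³/12 + 165×80²] = 2861000 mm³.
Direct shear f_v = P/L_w = 181×10³ / 330 = 548.5 N/mm (vertical).
Torsion M = P·e = 181×10³ × 115 = 20815000 N·mm.
Critical point at (x, y) = (80, 82.5) from centroid. f_tx = M·y/J = 600.3 N/mm; f_ty = M·x/J = 582.1 N/mm.
Resultant f_max = √[f_tx² + (f_v + f_ty)²] = √[600.3² + (548.5 + 582.1)²] = 1280 N/mm.
Capacity per unit length: φr_n = 0.75 × 0.6 × 550 × (0.707 × 6) = 1050 N/mm.
1280 > 1050 → NOT adequate.

f_max ≈ 1280 N/mm; NOT adequate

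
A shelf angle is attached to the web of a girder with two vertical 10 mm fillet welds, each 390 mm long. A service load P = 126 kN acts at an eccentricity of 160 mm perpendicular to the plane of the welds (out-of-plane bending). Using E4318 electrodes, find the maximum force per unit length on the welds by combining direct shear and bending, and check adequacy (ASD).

f_max ≈ 429 N/mm; adequate

E43XX → F_EXX = 430 MPa.
L_w = 2 × 390 = 780 mm; section modulus (unit throat) S = 2 × L²/6 = 50700 mm².
Direct shear f_v = P/L_w = 126×10³/780 = 161.5 N/mm.
Moment M = P × e = 126×10³ × 160 = 20160000 N·mm; bending f_b = M/S = 397.6 N/mm.
f_max = √(f_v² + f_b²) = √(161.5² + 397.6²) = 429.2 N/mm.
r_n/Ω = (1/2.0) × 0.6 × 430 × (0.707 × 10) = 912 N/mm → adequate.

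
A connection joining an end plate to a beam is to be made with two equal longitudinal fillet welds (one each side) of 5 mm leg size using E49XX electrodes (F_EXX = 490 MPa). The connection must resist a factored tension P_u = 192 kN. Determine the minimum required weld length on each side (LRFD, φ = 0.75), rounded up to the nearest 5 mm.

Throat t_e = 0.707 × 5 = 3.535 mm.
φr_n = 0.75 × 0.6 × 490 × 3.535 × 10⁻³ = 0.7795 kN/mm.
L_req = P_u / φr_n = 192 / 0.7795 = 246.3 mm total.
Per side: 246.3 / 2 = 123.2 mm.
Round up → use L = 125 mm on each side.

L = 125 mm on each side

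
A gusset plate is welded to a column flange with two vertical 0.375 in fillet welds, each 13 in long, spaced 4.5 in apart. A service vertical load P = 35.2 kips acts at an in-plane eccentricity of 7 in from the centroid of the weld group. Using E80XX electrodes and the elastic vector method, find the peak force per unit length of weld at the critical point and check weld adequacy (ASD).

E80XX → F_EXX = 80 ksi.
Total weld length L_w = 26 in. Treat welds as unit-width lines.
Polar moment about centroid: J = 2[d³/12 + d(b/2)²] = 2[13³/12 + 13×2.25²] = 497.8 in³.
Direct shear f_v = P/L_w = 35.2 / 26 = 1.354 kip/in (vertical).
Torsion M = P·e = 35.2 × 7 = 246.4 kip·in.
Critical point at (x, y) = (2.25, 6.5) from centroid. f_tx = M·y/J = 3.217 kip/in; f_ty = M·x/J = 1.114 kip/in.
Resultant f_max = √[f_tx² + (f_v + f_ty)²] = √[3.217² + (1.354 + 1.114)²] = 4.055 kip/in.
Capacity per unit length: r_n/Ω = (1/2.0) × 0.6 × 80 × (0.707 × 0.375) = 6.363 kip/in.
4.055 ≤ 6.363 → adequate.

f_max ≈ 4.05 kip/in; adequate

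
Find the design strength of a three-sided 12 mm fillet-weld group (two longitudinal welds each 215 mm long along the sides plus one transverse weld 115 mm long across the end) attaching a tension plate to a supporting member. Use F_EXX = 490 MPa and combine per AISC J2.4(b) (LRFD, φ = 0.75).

t_e = 0.707 × 12 = 8.484 mm.
R_nwl = 0.6 × 490 × 8.484 × 430 × 10⁻³ = 1073 kN (longitudinal, 2 welds).
R_nwt = 0.6 × 490 × 8.484 × 115 × 10⁻³ = 286.8 kN (transverse, base value).
(i) R_nwl + R_nwt = 1359 kN; (ii) 0.85 R_nwl + 1.5 R_nwt = 1342 kN.
R_n = max = 1359 kN [governs: (i)]; φR_n = 1020 kN.

φR_n ≈ 1020 kN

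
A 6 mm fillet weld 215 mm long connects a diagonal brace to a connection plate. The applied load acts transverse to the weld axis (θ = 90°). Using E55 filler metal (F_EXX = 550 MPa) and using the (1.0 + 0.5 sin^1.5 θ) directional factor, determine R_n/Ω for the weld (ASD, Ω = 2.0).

R_n/Ω ≈ 226 kN

t_e = 0.707 × 6 = 4.242 mm; A_we = 4.242 × 215 = 912 mm².
Directional factor: 1.0 + 0.5 sin^1.5(90°) = 1.5.
F_nw = 0.6 × 550 × 1.5 = 495 MPa.
R_n/Ω = (495 × 912) / 2.0 × 10⁻³ = 225.7 kN.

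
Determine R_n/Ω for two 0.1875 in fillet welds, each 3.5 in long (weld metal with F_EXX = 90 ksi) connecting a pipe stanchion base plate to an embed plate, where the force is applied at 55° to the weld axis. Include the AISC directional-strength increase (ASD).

R_n/Ω ≈ 34.3 kip

t_e = 0.707 × 0.1875 = 0.1326 in; A_we = 0.1326 × 7 = 0.9279 in².
Directional factor: 1.0 + 0.5 sin^1.5(55°) = 1.371.
F_nw = 0.6 × 90 × 1.371 = 74.02 ksi.
R_n/Ω = (74.02 × 0.9279) / 2.0 = 34.34 kip.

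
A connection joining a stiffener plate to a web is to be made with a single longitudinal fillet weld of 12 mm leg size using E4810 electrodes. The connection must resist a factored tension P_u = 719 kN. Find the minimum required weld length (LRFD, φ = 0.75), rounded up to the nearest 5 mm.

E48XX → F_EXX = 480 MPa.
Throat t_e = 0.707 × 12 = 8.484 mm.
φr_n = 0.75 × 0.6 × 480 × 8.484 × 10⁻³ = 1.833 kN/mm.
L_req = P_u / φr_n = 719 / 1.833 = 392.4 mm total.
Round up → use L = 395 mm.

L = 395 mm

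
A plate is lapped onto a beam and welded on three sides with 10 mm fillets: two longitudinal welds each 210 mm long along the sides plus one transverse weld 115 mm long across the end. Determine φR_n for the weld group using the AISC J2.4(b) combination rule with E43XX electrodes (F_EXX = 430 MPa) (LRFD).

t_e = 0.707 × 10 = 7.07 mm.
R_nwl = 0.6 × 430 × 7.07 × 420 × 10⁻³ = 766.1 kN (longitudinal, 2 welds).
R_nwt = 0.6 × 430 × 7.07 × 115 × 10⁻³ = 209.8 kN (transverse, base value).
(i) R_nwl + R_nwt = 975.9 kN; (ii) 0.85 R_nwl + 1.5 R_nwt = 965.8 kN.
R_n = max = 975.9 kN [governs: (i)]; φR_n = 731.9 kN.

φR_n ≈ 732 kN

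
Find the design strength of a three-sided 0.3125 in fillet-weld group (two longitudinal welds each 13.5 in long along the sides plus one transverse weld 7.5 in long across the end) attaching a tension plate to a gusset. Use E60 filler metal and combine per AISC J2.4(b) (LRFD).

φR_n ≈ 206 kip

E60XX → F_EXX = 60 ksi.
t_e = 0.707 × 0.3125 = 0.2209 in.
R_nwl = 0.6 × 60 × 0.2209 × 27 = 214.8 kip (longitudinal, 2 welds).
R_nwt = 0.6 × 60 × 0.2209 × 7.5 = 59.65 kip (transverse, base value).
(i) R_nwl + R_nwt = 274.4 kip; (ii) 0.85 R_nwl + 1.5 R_nwt = 272 kip.
R_n = max = 274.4 kip [governs: (i)]; φR_n = 205.8 kip.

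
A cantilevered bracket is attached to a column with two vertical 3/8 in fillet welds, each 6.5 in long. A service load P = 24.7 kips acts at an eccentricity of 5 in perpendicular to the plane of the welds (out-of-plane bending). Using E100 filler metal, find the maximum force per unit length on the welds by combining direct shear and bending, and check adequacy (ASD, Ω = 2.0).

E100XX → F_EXX = 100 ksi.
L_w = 2 × 6.5 = 13 in; section modulus (unit throat) S = 2 × L²/6 = 14.08 in².
Direct shear f_v = P/L_w = 24.7/13 = 1.9 kip/in.
Moment M = P × e = 24.7 × 5 = 123.5 kip·in; bending f_b = M/S = 8.769 kip/in.
f_max = √(f_v² + f_b²) = √(1.9² + 8.769²) = 8.973 kip/in.
r_n/Ω = (1/2.0) × 0.6 × 100 × (0.707 × 0.375) = 7.954 kip/in → NOT adequate.

f_max ≈ 8.97 kip/in; NOT adequate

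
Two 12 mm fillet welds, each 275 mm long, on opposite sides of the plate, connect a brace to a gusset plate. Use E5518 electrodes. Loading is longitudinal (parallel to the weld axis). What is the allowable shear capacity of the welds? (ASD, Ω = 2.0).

E55XX → F_EXX = 550 MPa.
Effective throat t_e = 0.707 × 12 = 8.484 mm.
Total length L = 550 mm; A_we = 8.484 × 550 = 4666 mm².
F_nw = 0.6 F_EXX = 0.6 × 550 = 330 MPa.
R_n = 330 × 4666 × 10⁻³ = 1540 kN; R_n/Ω = 1540/2.0 = 769.9 kN.

R_n/Ω ≈ 770 kN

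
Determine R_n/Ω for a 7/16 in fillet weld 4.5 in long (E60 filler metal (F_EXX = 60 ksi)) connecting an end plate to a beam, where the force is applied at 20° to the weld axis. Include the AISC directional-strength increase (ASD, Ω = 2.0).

t_e = 0.707 × 0.4375 = 0.3093 in; A_we = 0.3093 × 4.5 = 1.392 in².
Directional factor: 1.0 + 0.5 sin^1.5(20°) = 1.1.
F_nw = 0.6 × 60 × 1.1 = 39.6 ksi.
R_n/Ω = (39.6 × 1.392) / 2.0 = 27.56 kips.

R_n/Ω ≈ 27.6 kips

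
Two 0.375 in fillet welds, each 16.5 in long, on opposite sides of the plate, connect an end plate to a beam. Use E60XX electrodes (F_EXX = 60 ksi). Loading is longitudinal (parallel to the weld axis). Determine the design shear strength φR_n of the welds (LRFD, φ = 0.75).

φR_n ≈ 236 kip

Effective throat t_e = 0.707 × 0.375 = 0.2651 in.
Total length L = 33 in; A_we = 0.2651 × 33 = 8.749 in².
F_nw = 0.6 F_EXX = 0.6 × 60 = 36 ksi.
φR_n = 0.75 × 36 × 8.749 = 236.2 kip.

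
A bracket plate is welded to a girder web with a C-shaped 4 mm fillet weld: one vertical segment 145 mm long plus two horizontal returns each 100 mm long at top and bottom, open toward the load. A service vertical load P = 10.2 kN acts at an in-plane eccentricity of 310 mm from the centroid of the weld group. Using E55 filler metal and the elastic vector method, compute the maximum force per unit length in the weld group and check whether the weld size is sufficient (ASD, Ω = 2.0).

f_max ≈ 213 N/mm; adequate

E55XX → F_EXX = 550 MPa.
Total weld length L_w = 345 mm. Treat welds as unit-width lines.
Centroid: x̄ = 2×100×50 / 345 = 28.99 mm from the vertical weld.
Polar moment about centroid: J = I_x + I_y = [145³/12 + 2×100×72.5²] + [145×28.99² + 2(100³/12 + 100×21.01²)] = 1682000 mm³.
Direct shear f_v = P/L_w = 10.2×10³ / 345 = 29.57 N/mm (vertical).
Torsion M = P·e = 10.2×10³ × 310 = 3162000 N·mm.
Critical point at (x, y) = (71.01, 72.5) from centroid. f_tx = M·y/J = 136.3 N/mm; f_ty = M·x/J = 133.5 N/mm.
Resultant f_max = √[f_tx² + (f_v + f_ty)²] = √[136.3² + (29.57 + 133.5)²] = 212.5 N/mm.
Capacity per unit length: r_n/Ω = (1/2.0) × 0.6 × 550 × (0.707 × 4) = 466.6 N/mm.
212.5 ≤ 466.6 → adequate.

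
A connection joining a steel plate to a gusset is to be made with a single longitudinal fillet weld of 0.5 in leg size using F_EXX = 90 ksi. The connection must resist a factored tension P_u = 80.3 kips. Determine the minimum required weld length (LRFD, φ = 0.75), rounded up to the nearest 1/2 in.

Throat t_e = 0.707 × 0.5 = 0.3535 in.
φr_n = 0.75 × 0.6 × 90 × 0.3535 = 14.32 kips/in.
L_req = P_u / φr_n = 80.3 / 14.32 = 5.609 in total.
Round up → use L = 6 in.

L = 6 in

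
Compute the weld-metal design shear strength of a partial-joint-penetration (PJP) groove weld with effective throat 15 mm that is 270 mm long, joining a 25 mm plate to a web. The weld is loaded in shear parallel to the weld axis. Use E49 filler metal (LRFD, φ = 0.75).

E49XX → F_EXX = 490 MPa.
Effective throat (given) t_e = 15 mm.
A_we = 15 × 270 = 4050 mm².
F_nw = 0.6 F_EXX = 294 MPa.
φR_n = 0.75 × 294 × 4050 × 10⁻³ = 893 kN.

φR_n ≈ 893 kN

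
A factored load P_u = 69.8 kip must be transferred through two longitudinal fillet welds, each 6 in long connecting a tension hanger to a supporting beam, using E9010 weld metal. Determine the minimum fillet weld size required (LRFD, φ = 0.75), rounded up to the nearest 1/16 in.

E90XX → F_EXX = 90 ksi.
Total weld length L = 12 in.
Required throat t_e = P_u / (φ × 0.6 F_EXX × L) = 69.8 / (0.75 × 0.6 × 90 × 12) = 0.1436 in.
Required leg w = t_e / 0.707 = 0.2031 in → use 1/4 in.

w = 1/4 in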